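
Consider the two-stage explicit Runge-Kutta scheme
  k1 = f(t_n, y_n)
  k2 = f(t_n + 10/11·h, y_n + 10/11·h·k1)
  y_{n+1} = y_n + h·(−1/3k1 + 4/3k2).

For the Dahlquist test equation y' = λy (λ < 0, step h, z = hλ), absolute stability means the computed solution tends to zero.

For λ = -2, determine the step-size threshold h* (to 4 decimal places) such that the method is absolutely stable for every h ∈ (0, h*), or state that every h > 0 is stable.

With y'=λy (z=hλ):
  k1=λy_n ⇒ h·k1=z·y_n;  k2=λ(1+10/11z)y_n ⇒ h·k2=z(1+10/11z)y_n
  y_{n+1}/y_n = 1 − 1/3z + 4/3z(1+10/11z) = 1 + z + 40/33z²
  Hence R(z) = 1 + z + 40/33z².

Need |R(x)|<1, x<0.
x=-1.75: |R|=2.9621
R=1: x+40/33x²=0 ⇒ x=−33/40=-0.8250; min R=1−1/(4·40/33)=0.7937>−1
Confirm numerically:
  x=-0.573: |R|=0.82497 <1
  x=-0.557: |R|=0.81906 <1
  x=-0.468: |R|=0.79748 <1
  x=-1.256: |R|=1.65616 >1
  x=-1.065: |R|=1.30982 >1
  x=-0.854: |R|=1.03002 >1
Stable set (-0.8250, 0).

(-0.8250,0); λ=-2 ⇒ h* = (33/40)/2 = 0.4125.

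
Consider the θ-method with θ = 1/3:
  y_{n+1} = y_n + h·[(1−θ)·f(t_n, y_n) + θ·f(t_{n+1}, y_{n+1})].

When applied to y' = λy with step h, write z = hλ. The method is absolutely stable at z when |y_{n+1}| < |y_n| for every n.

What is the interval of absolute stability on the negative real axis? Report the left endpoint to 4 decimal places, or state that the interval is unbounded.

(-6.0000, 0).

On y'=λy, z=hλ:
  y_{n+1} = y_n + z·[2/3·y_n + 1/3·y_{n+1}] ⇒ (1 − 1/3z)y_{n+1} = (1 + 2/3z)y_n
  ⇒ R(z) = (1 + 2/3z)/(1 − 1/3z).

Find x<0 with |R(x)|<1.
x=-1.58: |R|=0.0349
R=−1: 1+2/3x = −1+1/3x ⇒ -1/3x=2 ⇒ x=2/(-1/3)=-6.0000
Confirm numerically:
  x=-5.088: |R|=0.88724 <1
  x=-4.794: |R|=0.84527 <1
  x=-2.951: |R|=0.48765 <1
  x=-6.566: |R|=1.05917 >1
  x=-6.444: |R|=1.04701 >1
So |R|<1 on (-6.0000, 0).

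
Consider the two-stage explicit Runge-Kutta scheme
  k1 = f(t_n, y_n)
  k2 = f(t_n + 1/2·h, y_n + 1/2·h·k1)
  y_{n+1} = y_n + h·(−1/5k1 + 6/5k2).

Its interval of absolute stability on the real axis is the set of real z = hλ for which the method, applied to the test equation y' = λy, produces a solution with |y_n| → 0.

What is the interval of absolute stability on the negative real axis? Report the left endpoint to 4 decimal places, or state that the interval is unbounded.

Test eqn y'=λy, z=hλ:
  k1=λy_n ⇒ h·k1=z·y_n;  k2=λ(1+1/2z)y_n ⇒ h·k2=z(1+1/2z)y_n
  y_{n+1}/y_n = 1 − 1/5z + 6/5z(1+1/2z) = 1 + z + 3/5z²
  ⇒ R(z) = 1 + z + 3/5z².

Need |R(x)|<1, x<0.
x=-1.02: |R|=0.6042
R=1: x+3/5x²=0 ⇒ x=−5/3=-1.6667; min R=1−1/(4·3/5)=0.5833>−1
Confirm numerically:
  x=-1.286: |R|=0.70628 <1
  x=-1.268: |R|=0.69669 <1
  x=-1.016: |R|=0.60335 <1
  x=-1.747: |R|=1.08421 >1
  x=-1.724: |R|=1.05931 >1
So |R|<1 on (-1.6667, 0).

z∈(-1.6667,0).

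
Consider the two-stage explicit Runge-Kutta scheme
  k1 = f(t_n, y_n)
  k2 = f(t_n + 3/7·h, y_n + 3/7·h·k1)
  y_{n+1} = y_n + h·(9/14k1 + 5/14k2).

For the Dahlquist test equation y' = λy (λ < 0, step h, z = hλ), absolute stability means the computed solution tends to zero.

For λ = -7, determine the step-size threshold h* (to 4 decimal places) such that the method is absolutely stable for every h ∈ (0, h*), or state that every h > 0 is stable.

(-6.5333,0); λ=-7 ⇒ h* = (98/15)/7 = 0.9333.

Set f=λy, z=hλ:
  k1=λy_n ⇒ h·k1=z·y_n;  k2=λ(1+3/7z)y_n ⇒ h·k2=z(1+3/7z)y_n
  y_{n+1}/y_n = 1 + 9/14z + 5/14z(1+3/7z) = 1 + z + 15/98z²
  so R(z) = 1 + z + 15/98z².

Need |R(x)|<1, x<0.
x=-1.66: |R|=0.2382
R=1: x+15/98x²=0 ⇒ x=−98/15=-6.5333; min R=1−1/(4·15/98)=-0.6333>−1
Confirm numerically:
  x=-5.375: |R|=0.04703 <1
  x=-4.784: |R|=0.28094 <1
  x=-3.621: |R|=0.61412 <1
  x=-2.703: |R|=0.58470 <1
  x=-6.994: |R|=1.49315 >1
  x=-6.879: |R|=1.36396 >1
  x=-6.633: |R|=1.10119 >1
Stable set (-6.5333, 0).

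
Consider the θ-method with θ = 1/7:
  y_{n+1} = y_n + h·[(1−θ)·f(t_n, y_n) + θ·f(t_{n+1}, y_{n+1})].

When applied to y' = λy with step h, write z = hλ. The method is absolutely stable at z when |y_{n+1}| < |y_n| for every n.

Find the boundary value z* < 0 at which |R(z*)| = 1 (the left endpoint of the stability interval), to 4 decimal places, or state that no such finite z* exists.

Test eqn y'=λy, z=hλ:
  y_{n+1} = y_n + z·[6/7·y_n + 1/7·y_{n+1}] ⇒ (1 − 1/7z)y_{n+1} = (1 + 6/7z)y_n
  ⇒ R(z) = (1 + 6/7z)/(1 − 1/7z).

Solve |R(x)|<1 on ℝ⁻.
x=-1.69: |R|=0.3613
R=−1: 1+6/7x = −1+1/7x ⇒ -5/7x=2 ⇒ x=2/(-5/7)=-2.8000
Confirm numerically:
  x=-2.416: |R|=0.79609 <1
  x=-2.251: |R|=0.70328 <1
  x=-1.912: |R|=0.50180 <1
  x=-3.367: |R|=1.27346 >1
  x=-2.914: |R|=1.05749 >1
Interval (-2.8000, 0).

z* = -2.8000.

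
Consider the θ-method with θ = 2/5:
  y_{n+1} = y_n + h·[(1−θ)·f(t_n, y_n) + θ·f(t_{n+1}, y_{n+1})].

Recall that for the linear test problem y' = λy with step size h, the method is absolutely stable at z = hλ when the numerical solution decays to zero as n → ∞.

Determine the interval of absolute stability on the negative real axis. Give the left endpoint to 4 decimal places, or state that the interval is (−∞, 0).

Test eqn y'=λy, z=hλ:
  y_{n+1} = y_n + z·[3/5·y_n + 2/5·y_{n+1}] ⇒ (1 − 2/5z)y_{n+1} = (1 + 3/5z)y_n
  Hence R(z) = (1 + 3/5z)/(1 − 2/5z).

Boundary: |R(x)|=1, x<0.
x=-0.74: |R|=0.4290
R=−1: 1+3/5x = −1+2/5x ⇒ -1/5x=2 ⇒ x=2/(-1/5)=-10.0000
Confirm numerically:
  x=-8.620: |R|=0.93795 <1
  x=-6.482: |R|=0.80416 <1
  x=-5.734: |R|=0.74095 <1
  x=-10.389: |R|=1.01509 >1
  x=-10.346: |R|=1.01347 >1
  x=-10.089: |R|=1.00353 >1
So |R|<1 on (-10.0000, 0).

z∈(-10.0000,0).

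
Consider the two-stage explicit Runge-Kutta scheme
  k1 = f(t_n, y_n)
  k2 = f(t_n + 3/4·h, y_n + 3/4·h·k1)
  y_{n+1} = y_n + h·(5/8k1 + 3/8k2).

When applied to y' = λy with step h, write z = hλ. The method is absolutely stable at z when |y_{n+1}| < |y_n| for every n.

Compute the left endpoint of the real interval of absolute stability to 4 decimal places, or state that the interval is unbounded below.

z* = -3.5556.

Set f=λy, z=hλ:
  k1=λy_n ⇒ h·k1=z·y_n;  k2=λ(1+3/4z)y_n ⇒ h·k2=z(1+3/4z)y_n
  y_{n+1}/y_n = 1 + 5/8z + 3/8z(1+3/4z) = 1 + z + 9/32z²
  so R(z) = 1 + z + 9/32z².

Need |R(x)|<1, x<0.
x=-0.65: |R|=0.4688
R=1: x+9/32x²=0 ⇒ x=−32/9=-3.5556; min R=1−1/(4·9/32)=0.1111>−1
Confirm numerically:
  x=-3.372: |R|=0.82592 <1
  x=-3.262: |R|=0.73068 <1
  x=-3.218: |R|=0.69449 <1
  x=-1.900: |R|=0.11531 <1
  x=-4.068: |R|=1.58630 >1
  x=-3.630: |R|=1.07600 >1
  x=-3.611: |R|=1.05631 >1
Interval (-3.5556, 0).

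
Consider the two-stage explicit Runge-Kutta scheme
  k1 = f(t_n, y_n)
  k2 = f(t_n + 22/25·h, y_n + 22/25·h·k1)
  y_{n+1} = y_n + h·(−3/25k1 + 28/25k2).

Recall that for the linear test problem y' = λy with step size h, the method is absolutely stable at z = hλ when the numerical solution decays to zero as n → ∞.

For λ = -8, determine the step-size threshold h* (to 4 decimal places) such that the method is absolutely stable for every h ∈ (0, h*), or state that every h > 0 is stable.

(-1.0146,0); λ=-8 ⇒ h* = (625/616)/8 = 0.1268.

With y'=λy (z=hλ):
  k1=λy_n ⇒ h·k1=z·y_n;  k2=λ(1+22/25z)y_n ⇒ h·k2=z(1+22/25z)y_n
  y_{n+1}/y_n = 1 − 3/25z + 28/25z(1+22/25z) = 1 + z + 616/625z²
  R(z) = 1 + z + 616/625z².

Solve |R(x)|<1 on ℝ⁻.
x=-0.4: |R|=0.7577
R=1: x+616/625x²=0 ⇒ x=−625/616=-1.0146; min R=1−1/(4·616/625)=0.7463>−1
Confirm numerically:
  x=-0.929: |R|=0.92161 <1
  x=-0.920: |R|=0.91421 <1
  x=-0.870: |R|=0.87600 <1
  x=-0.662: |R|=0.76993 <1
  x=-1.602: |R|=1.92745 >1
  x=-1.451: |R|=1.62408 >1
  x=-1.366: |R|=1.47309 >1
So |R|<1 on (-1.0146, 0).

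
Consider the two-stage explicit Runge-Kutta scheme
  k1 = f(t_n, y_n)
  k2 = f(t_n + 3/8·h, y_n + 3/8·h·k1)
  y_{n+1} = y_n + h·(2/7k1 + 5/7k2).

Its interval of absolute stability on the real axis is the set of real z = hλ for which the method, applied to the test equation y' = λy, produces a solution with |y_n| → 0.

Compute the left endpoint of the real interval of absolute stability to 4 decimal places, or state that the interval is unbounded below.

With y'=λy (z=hλ):
  k1=λy_n ⇒ h·k1=z·y_n;  k2=λ(1+3/8z)y_n ⇒ h·k2=z(1+3/8z)y_n
  y_{n+1}/y_n = 1 + 2/7z + 5/7z(1+3/8z) = 1 + z + 15/56z²
  so R(z) = 1 + z + 15/56z².

Need |R(x)|<1, x<0.
x=-0.92: |R|=0.3067
R=1: x+15/56x²=0 ⇒ x=−56/15=-3.7333; min R=1−1/(4·15/56)=0.0667>−1
Confirm numerically:
  x=-2.225: |R|=0.10106 <1
  x=-2.126: |R|=0.08468 <1
  x=-1.921: |R|=0.06746 <1
  x=-1.676: |R|=0.07640 <1
  x=-4.297: |R|=1.64877 >1
  x=-4.174: |R|=1.49268 >1
  x=-3.848: |R|=1.11819 >1
Stable set (-3.7333, 0).

left endpoint -3.7333.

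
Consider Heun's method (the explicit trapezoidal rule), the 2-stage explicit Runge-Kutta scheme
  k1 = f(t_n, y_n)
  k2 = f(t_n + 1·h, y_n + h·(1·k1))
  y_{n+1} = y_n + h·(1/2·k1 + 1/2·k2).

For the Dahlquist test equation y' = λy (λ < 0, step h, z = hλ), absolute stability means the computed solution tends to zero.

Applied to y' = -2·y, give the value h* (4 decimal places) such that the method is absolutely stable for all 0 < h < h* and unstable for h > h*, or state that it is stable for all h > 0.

Test eqn y'=λy, z=hλ:
  order 2, 2-stage ⇒ R(z)=1+z+z^2/2
  (e.g. R(-0.46)=0.64580, |R|=0.64580)

Need |R(x)|<1, x<0.
x=-0.46: |R|=0.6458
|R(-2.3)|=1.3450 |R(-2.25)|=1.2812 |R(-0.89)|=0.5061
Bisect:
  x_lo=-2.4494 |R|=1.5504  x_hi=-0.1595 |R|=0.8532
  mid=-1.30444 |R|=0.54634 →hi
  mid=-1.87692 |R|=0.88449 →hi
  mid=-2.16316 |R|=1.17647 →lo
  mid=-2.02004 |R|=1.02024 →lo
  mid=-1.94848 |R|=0.94981 →hi
  mid=-1.98426 |R|=0.98438 →hi
  mid=-2.00215 |R|=1.00215 →lo
  mid=-1.99320 |R|=0.99323 →hi
  mid=-1.99768 |R|=0.99768 →hi
  mid=-1.99991 |R|=0.99991 →hi
  ...
  [-2.00005,-1.99991] ⇒ x*=-2.0000
Stable set (-2.0000, 0).

(-2.0000,0); λ=-2 ⇒ h* = 1.0000.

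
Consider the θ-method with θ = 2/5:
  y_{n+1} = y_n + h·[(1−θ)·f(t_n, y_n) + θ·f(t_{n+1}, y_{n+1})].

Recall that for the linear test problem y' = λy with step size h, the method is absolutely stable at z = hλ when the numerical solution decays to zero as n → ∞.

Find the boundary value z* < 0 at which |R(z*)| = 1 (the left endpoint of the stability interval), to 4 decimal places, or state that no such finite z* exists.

Set f=λy, z=hλ:
  y_{n+1} = y_n + z·[3/5·y_n + 2/5·y_{n+1}] ⇒ (1 − 2/5z)y_{n+1} = (1 + 3/5z)y_n
  R(z) = (1 + 3/5z)/(1 − 2/5z).

Boundary: |R(x)|=1, x<0.
x=-1.09: |R|=0.2409
R=−1: 1+3/5x = −1+2/5x ⇒ -1/5x=2 ⇒ x=2/(-1/5)=-10.0000
Confirm numerically:
  x=-8.301: |R|=0.92135 <1
  x=-6.991: |R|=0.84148 <1
  x=-4.701: |R|=0.63206 <1
  x=-10.335: |R|=1.01305 >1
  x=-10.071: |R|=1.00282 >1
Interval (-10.0000, 0).

z* = -10.0000.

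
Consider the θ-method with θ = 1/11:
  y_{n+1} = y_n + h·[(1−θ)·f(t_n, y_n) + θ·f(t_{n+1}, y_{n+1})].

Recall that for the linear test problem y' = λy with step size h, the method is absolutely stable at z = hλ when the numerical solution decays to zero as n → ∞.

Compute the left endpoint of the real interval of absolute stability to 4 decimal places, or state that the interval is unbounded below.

left endpoint -2.4444.

Test eqn y'=λy, z=hλ:
  y_{n+1} = y_n + z·[10/11·y_n + 1/11·y_{n+1}] ⇒ (1 − 1/11z)y_{n+1} = (1 + 10/11z)y_n
  ⇒ R(z) = (1 + 10/11z)/(1 − 1/11z).

Boundary: |R(x)|=1, x<0.
x=-0.66: |R|=0.3774
R=−1: 1+10/11x = −1+1/11x ⇒ -9/11x=2 ⇒ x=2/(-9/11)=-2.4444
Confirm numerically:
  x=-2.352: |R|=0.93769 <1
  x=-2.236: |R|=0.85827 <1
  x=-1.737: |R|=0.50012 <1
  x=-1.396: |R|=0.23879 <1
  x=-2.966: |R|=1.33610 >1
  x=-2.701: |R|=1.16853 >1
  x=-2.687: |R|=1.15949 >1
So |R|<1 on (-2.4444, 0).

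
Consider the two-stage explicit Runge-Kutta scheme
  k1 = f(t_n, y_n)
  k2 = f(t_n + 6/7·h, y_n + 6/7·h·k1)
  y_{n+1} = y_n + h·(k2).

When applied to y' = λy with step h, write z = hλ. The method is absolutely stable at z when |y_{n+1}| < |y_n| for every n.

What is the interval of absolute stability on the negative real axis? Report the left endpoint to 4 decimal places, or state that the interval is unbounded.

With y'=λy (z=hλ):
  k1=λy_n ⇒ h·k1=z·y_n;  k2=λ(1+6/7z)y_n ⇒ h·k2=z(1+6/7z)y_n
  y_{n+1}/y_n = 1 + z(1+6/7z) = 1 + z + 6/7z²
  ⇒ R(z) = 1 + z + 6/7z².

Boundary: |R(x)|=1, x<0.
x=-1.46: |R|=1.3671
R=1: x+6/7x²=0 ⇒ x=−7/6=-1.1667; min R=1−1/(4·6/7)=0.7083>−1
Confirm numerically:
  x=-1.121: |R|=0.95612 <1
  x=-1.007: |R|=0.86218 <1
  x=-0.693: |R|=0.71864 <1
  x=-0.571: |R|=0.70846 <1
  x=-1.500: |R|=1.42857 >1
  x=-1.474: |R|=1.38829 >1
So |R|<1 on (-1.1667, 0).

z∈(-1.1667,0).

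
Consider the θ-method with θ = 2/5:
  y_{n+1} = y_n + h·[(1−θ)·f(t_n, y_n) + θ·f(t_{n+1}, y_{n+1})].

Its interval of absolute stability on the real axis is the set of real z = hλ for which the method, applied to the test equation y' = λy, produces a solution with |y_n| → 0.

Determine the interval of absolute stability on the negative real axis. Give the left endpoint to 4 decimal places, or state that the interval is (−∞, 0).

With y'=λy (z=hλ):
  y_{n+1} = y_n + z·[3/5·y_n + 2/5·y_{n+1}] ⇒ (1 − 2/5z)y_{n+1} = (1 + 3/5z)y_n
  Hence R(z) = (1 + 3/5z)/(1 − 2/5z).

Need |R(x)|<1, x<0.
x=-1.73: |R|=0.0225
R=−1: 1+3/5x = −1+2/5x ⇒ -1/5x=2 ⇒ x=2/(-1/5)=-10.0000
Confirm numerically:
  x=-9.808: |R|=0.99220 <1
  x=-9.553: |R|=0.98146 <1
  x=-4.793: |R|=0.64301 <1
  x=-4.517: |R|=0.60931 <1
  x=-10.365: |R|=1.01419 >1
  x=-10.144: |R|=1.00569 >1
So |R|<1 on (-10.0000, 0).

(-10.0000, 0).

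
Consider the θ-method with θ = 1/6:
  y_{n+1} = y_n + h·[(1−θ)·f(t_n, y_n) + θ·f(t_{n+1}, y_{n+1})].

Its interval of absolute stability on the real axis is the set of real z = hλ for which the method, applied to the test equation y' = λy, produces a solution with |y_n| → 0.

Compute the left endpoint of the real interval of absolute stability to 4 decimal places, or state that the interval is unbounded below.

z* = -3.0000.

On y'=λy, z=hλ:
  y_{n+1} = y_n + z·[5/6·y_n + 1/6·y_{n+1}] ⇒ (1 − 1/6z)y_{n+1} = (1 + 5/6z)y_n
  Hence R(z) = (1 + 5/6z)/(1 − 1/6z).

Solve |R(x)|<1 on ℝ⁻.
x=-0.67: |R|=0.3973
R=−1: 1+5/6x = −1+1/6x ⇒ -2/3x=2 ⇒ x=2/(-2/3)=-3.0000
Confirm numerically:
  x=-2.425: |R|=0.72700 <1
  x=-1.982: |R|=0.48985 <1
  x=-1.654: |R|=0.29658 <1
  x=-3.312: |R|=1.13402 >1
  x=-3.067: |R|=1.02956 >1
Interval (-3.0000, 0).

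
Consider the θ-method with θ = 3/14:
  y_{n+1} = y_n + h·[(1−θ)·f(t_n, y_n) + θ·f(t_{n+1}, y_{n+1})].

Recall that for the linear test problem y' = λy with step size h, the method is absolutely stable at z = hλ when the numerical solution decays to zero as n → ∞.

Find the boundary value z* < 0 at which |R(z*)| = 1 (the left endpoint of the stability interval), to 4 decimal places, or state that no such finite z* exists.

On y'=λy, z=hλ:
  y_{n+1} = y_n + z·[11/14·y_n + 3/14·y_{n+1}] ⇒ (1 − 3/14z)y_{n+1} = (1 + 11/14z)y_n
  ⇒ R(z) = (1 + 11/14z)/(1 − 3/14z).

Solve |R(x)|<1 on ℝ⁻.
x=-0.56: |R|=0.5000
R=−1: 1+11/14x = −1+3/14x ⇒ -4/7x=2 ⇒ x=2/(-4/7)=-3.5000
Confirm numerically:
  x=-3.333: |R|=0.94433 <1
  x=-2.694: |R|=0.70800 <1
  x=-2.095: |R|=0.44590 <1
  x=-4.036: |R|=1.16424 >1
  x=-3.675: |R|=1.05594 >1
So |R|<1 on (-3.5000, 0).

left endpoint -3.5000.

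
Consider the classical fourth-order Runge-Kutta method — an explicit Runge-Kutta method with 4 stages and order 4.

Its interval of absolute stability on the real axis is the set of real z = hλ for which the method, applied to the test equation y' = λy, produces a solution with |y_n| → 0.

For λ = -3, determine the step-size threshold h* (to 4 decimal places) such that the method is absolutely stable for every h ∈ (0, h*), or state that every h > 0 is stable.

Test eqn y'=λy, z=hλ:
  order 4, 4-stage ⇒ R(z)=1+z+z^2/2+z^3/6+z^4/24
  (e.g. R(-0.4)=0.67040, |R|=0.67040)

Solve |R(x)|<1 on ℝ⁻.
x=-0.4: |R|=0.6704
|R(-3.14)|=1.6804 |R(-1.33)|=0.2927 |R(-1.08)|=0.3499
Bisect:
  x_lo=-3.1048 |R|=1.5987  x_hi=-0.3300 |R|=0.7190
  mid=-1.71740 |R|=0.27557 →hi
  mid=-2.41110 |R|=0.56764 →hi
  mid=-2.75796 |R|=0.95956 →hi
  mid=-2.93138 |R|=1.24354 →lo
  mid=-2.84467 |R|=1.09327 →lo
  mid=-2.80131 |R|=1.02442 →lo
  mid=-2.77963 |R|=0.99150 →hi
  mid=-2.79047 |R|=1.00784 →lo
  ...
  [-2.78539,-2.78522] ⇒ x*=-2.7853
So |R|<1 on (-2.7853, 0).

(-2.7853,0); λ=-3 ⇒ h* = 0.9284.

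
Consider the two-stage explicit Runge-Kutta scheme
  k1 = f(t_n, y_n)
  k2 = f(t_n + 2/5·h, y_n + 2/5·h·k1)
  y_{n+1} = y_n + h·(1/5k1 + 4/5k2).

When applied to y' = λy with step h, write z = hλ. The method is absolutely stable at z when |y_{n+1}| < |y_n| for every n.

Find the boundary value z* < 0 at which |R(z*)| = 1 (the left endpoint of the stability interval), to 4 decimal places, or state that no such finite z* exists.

Test eqn y'=λy, z=hλ:
  k1=λy_n ⇒ h·k1=z·y_n;  k2=λ(1+2/5z)y_n ⇒ h·k2=z(1+2/5z)y_n
  y_{n+1}/y_n = 1 + 1/5z + 4/5z(1+2/5z) = 1 + z + 8/25z²
  so R(z) = 1 + z + 8/25z².

Boundary: |R(x)|=1, x<0.
x=-0.99: |R|=0.3236
R=1: x+8/25x²=0 ⇒ x=−25/8=-3.1250; min R=1−1/(4·8/25)=0.2188>−1
Confirm numerically:
  x=-2.726: |R|=0.65194 <1
  x=-1.979: |R|=0.27426 <1
  x=-1.720: |R|=0.22669 <1
  x=-1.351: |R|=0.23306 <1
  x=-3.469: |R|=1.38187 >1
  x=-3.250: |R|=1.13000 >1
Stable set (-3.1250, 0).

left endpoint -3.1250.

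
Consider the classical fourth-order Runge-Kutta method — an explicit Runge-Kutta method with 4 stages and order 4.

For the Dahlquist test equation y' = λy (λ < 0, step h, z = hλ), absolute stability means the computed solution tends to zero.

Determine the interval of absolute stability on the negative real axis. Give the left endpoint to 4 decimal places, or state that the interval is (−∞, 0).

With y'=λy (z=hλ):
  order 4, 4-stage ⇒ R(z)=1+z+z^2/2+z^3/6+z^4/24
  (e.g. R(-1.3)=0.29784, |R|=0.29784)

Find x<0 with |R(x)|<1.
x=-1.3: |R|=0.2978
|R(-2.96)|=1.2970 |R(-2.67)|=0.8396 |R(-1.92)|=0.3098
Bisect:
  x_lo=-3.4624 |R|=2.6018  x_hi=-0.2971 |R|=0.7430
  mid=-1.87971 |R|=0.30019 →hi
  mid=-2.67104 |R|=0.84097 →hi
  mid=-3.06671 |R|=1.51407 →lo
  mid=-2.86887 |R|=1.13350 →lo
  mid=-2.76996 |R|=0.97712 →hi
  mid=-2.81942 |R|=1.05268 →lo
  mid=-2.79469 |R|=1.01425 →lo
  mid=-2.78232 |R|=0.99553 →hi
  mid=-2.78850 |R|=1.00485 →lo
  mid=-2.78541 |R|=1.00018 →lo
  ...
  [-2.78541,-2.78522] ⇒ x*=-2.7853
So |R|<1 on (-2.7853, 0).

(-2.7853, 0).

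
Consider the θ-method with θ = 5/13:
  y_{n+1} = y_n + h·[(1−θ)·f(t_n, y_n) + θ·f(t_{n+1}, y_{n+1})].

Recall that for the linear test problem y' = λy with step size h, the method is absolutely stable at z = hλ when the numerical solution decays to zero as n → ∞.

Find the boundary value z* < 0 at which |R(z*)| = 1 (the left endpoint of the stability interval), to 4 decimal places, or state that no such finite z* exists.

left endpoint -8.6667.

On y'=λy, z=hλ:
  y_{n+1} = y_n + z·[8/13·y_n + 5/13·y_{n+1}] ⇒ (1 − 5/13z)y_{n+1} = (1 + 8/13z)y_n
  ⇒ R(z) = (1 + 8/13z)/(1 − 5/13z).

Solve |R(x)|<1 on ℝ⁻.
x=-1.57: |R|=0.0211
R=−1: 1+8/13x = −1+5/13x ⇒ -3/13x=2 ⇒ x=2/(-3/13)=-8.6667
Confirm numerically:
  x=-7.542: |R|=0.93346 <1
  x=-4.629: |R|=0.66488 <1
  x=-4.517: |R|=0.65016 <1
  x=-9.254: |R|=1.02973 >1
  x=-8.891: |R|=1.01171 >1
  x=-8.888: |R|=1.01156 >1
Stable set (-8.6667, 0).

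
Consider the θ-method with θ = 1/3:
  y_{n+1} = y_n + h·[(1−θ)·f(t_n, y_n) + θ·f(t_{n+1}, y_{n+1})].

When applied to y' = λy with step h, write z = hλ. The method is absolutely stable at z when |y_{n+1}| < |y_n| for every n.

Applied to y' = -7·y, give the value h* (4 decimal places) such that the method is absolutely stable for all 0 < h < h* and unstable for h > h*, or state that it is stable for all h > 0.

(-6.0000,0); λ=-7 ⇒ h* = (6)/7 = 0.8571.

On y'=λy, z=hλ:
  y_{n+1} = y_n + z·[2/3·y_n + 1/3·y_{n+1}] ⇒ (1 − 1/3z)y_{n+1} = (1 + 2/3z)y_n
  Hence R(z) = (1 + 2/3z)/(1 − 1/3z).

Need |R(x)|<1, x<0.
x=-0.75: |R|=0.4000
R=−1: 1+2/3x = −1+1/3x ⇒ -1/3x=2 ⇒ x=2/(-1/3)=-6.0000
Confirm numerically:
  x=-5.268: |R|=0.91147 <1
  x=-4.710: |R|=0.83268 <1
  x=-4.548: |R|=0.80763 <1
  x=-6.564: |R|=1.05897 >1
  x=-6.303: |R|=1.03257 >1
  x=-6.241: |R|=1.02608 >1
So |R|<1 on (-6.0000, 0).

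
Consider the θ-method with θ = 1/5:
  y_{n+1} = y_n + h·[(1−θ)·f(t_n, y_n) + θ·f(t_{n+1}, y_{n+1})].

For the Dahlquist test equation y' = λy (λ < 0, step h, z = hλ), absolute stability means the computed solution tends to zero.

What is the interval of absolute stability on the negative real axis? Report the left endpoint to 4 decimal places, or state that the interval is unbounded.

On y'=λy, z=hλ:
  y_{n+1} = y_n + z·[4/5·y_n + 1/5·y_{n+1}] ⇒ (1 − 1/5z)y_{n+1} = (1 + 4/5z)y_n
  R(z) = (1 + 4/5z)/(1 − 1/5z).

Boundary: |R(x)|=1, x<0.
x=-0.65: |R|=0.4248
R=−1: 1+4/5x = −1+1/5x ⇒ -3/5x=2 ⇒ x=2/(-3/5)=-3.3333
Confirm numerically:
  x=-3.121: |R|=0.92156 <1
  x=-3.005: |R|=0.87695 <1
  x=-2.820: |R|=0.80307 <1
  x=-2.283: |R|=0.56735 <1
  x=-3.748: |R|=1.14220 >1
  x=-3.580: |R|=1.08625 >1
Stable set (-3.3333, 0).

(-3.3333, 0).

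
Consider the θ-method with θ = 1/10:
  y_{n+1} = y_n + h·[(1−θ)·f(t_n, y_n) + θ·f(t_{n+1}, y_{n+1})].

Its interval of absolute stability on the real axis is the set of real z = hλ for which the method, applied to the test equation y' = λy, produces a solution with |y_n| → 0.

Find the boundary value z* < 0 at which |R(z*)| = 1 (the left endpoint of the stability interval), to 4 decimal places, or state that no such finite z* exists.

With y'=λy (z=hλ):
  y_{n+1} = y_n + z·[9/10·y_n + 1/10·y_{n+1}] ⇒ (1 − 1/10z)y_{n+1} = (1 + 9/10z)y_n
  so R(z) = (1 + 9/10z)/(1 − 1/10z).

Boundary: |R(x)|=1, x<0.
x=-0.97: |R|=0.1158
R=−1: 1+9/10x = −1+1/10x ⇒ -4/5x=2 ⇒ x=2/(-4/5)=-2.5000
Confirm numerically:
  x=-2.195: |R|=0.79992 <1
  x=-2.170: |R|=0.78307 <1
  x=-2.016: |R|=0.67776 <1
  x=-1.538: |R|=0.33299 <1
  x=-2.741: |R|=1.15132 >1
  x=-2.719: |R|=1.13775 >1
Interval (-2.5000, 0).

z* = -2.5000.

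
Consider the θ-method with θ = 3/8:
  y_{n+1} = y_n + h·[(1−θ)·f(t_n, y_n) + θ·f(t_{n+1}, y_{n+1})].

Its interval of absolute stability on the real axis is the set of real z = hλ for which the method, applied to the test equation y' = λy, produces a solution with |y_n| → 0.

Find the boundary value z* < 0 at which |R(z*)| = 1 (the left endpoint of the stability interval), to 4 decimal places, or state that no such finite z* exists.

Test eqn y'=λy, z=hλ:
  y_{n+1} = y_n + z·[5/8·y_n + 3/8·y_{n+1}] ⇒ (1 − 3/8z)y_{n+1} = (1 + 5/8z)y_n
  ⇒ R(z) = (1 + 5/8z)/(1 − 3/8z).

Need |R(x)|<1, x<0.
x=-1.59: |R|=0.0039
R=−1: 1+5/8x = −1+3/8x ⇒ -1/4x=2 ⇒ x=2/(-1/4)=-8.0000
Confirm numerically:
  x=-7.710: |R|=0.98137 <1
  x=-6.865: |R|=0.92062 <1
  x=-6.253: |R|=0.86943 <1
  x=-4.324: |R|=0.64944 <1
  x=-8.579: |R|=1.03432 >1
  x=-8.078: |R|=1.00484 >1
Stable set (-8.0000, 0).

left endpoint -8.0000.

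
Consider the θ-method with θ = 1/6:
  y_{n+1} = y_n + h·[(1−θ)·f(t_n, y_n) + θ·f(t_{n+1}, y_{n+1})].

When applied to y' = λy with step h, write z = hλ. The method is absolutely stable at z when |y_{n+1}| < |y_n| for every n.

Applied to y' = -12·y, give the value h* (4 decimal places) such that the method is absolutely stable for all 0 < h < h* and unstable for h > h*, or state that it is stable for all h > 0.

On y'=λy, z=hλ:
  y_{n+1} = y_n + z·[5/6·y_n + 1/6·y_{n+1}] ⇒ (1 − 1/6z)y_{n+1} = (1 + 5/6z)y_n
  ⇒ R(z) = (1 + 5/6z)/(1 − 1/6z).

Need |R(x)|<1, x<0.
x=-1.36: |R|=0.1087
R=−1: 1+5/6x = −1+1/6x ⇒ -2/3x=2 ⇒ x=2/(-2/3)=-3.0000
Confirm numerically:
  x=-2.702: |R|=0.86302 <1
  x=-2.538: |R|=0.78356 <1
  x=-2.472: |R|=0.75071 <1
  x=-3.199: |R|=1.08653 >1
  x=-3.150: |R|=1.06557 >1
Stable set (-3.0000, 0).

(-3.0000,0); λ=-12 ⇒ h* = (3)/12 = 0.2500.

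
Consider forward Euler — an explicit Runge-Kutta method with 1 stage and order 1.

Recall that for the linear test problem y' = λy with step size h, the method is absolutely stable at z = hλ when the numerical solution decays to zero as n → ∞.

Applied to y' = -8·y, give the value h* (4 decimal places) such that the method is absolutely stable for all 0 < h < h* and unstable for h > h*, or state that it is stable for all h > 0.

With y'=λy (z=hλ):
  order 1, 1-stage ⇒ R(z)=1+z
  (e.g. R(-1.26)=-0.26000, |R|=0.26000)

Need |R(x)|<1, x<0.
x=-1.26: |R|=0.2600
|R(-1.16)|=0.1600 |R(-1.08)|=0.0800 |R(-0.66)|=0.3400
Bisect:
  x_lo=-2.3922 |R|=1.3922  x_hi=-0.1349 |R|=0.8651
  mid=-1.26355 |R|=0.26355 →hi
  mid=-1.82789 |R|=0.82789 →hi
  mid=-2.11007 |R|=1.11007 →lo
  mid=-1.96898 |R|=0.96898 →hi
  mid=-2.03952 |R|=1.03952 →lo
  mid=-2.00425 |R|=1.00425 →lo
  mid=-1.98662 |R|=0.98662 →hi
  ...
  [-2.00012,-1.99998] ⇒ x*=-2.0000
Stable set (-2.0000, 0).

(-2.0000,0); λ=-8 ⇒ h* = 0.2500.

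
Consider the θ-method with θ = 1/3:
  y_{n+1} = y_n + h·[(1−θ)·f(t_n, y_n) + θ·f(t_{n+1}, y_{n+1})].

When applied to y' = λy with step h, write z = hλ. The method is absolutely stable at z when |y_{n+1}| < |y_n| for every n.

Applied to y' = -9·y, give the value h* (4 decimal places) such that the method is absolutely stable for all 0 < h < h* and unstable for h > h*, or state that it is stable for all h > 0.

Set f=λy, z=hλ:
  y_{n+1} = y_n + z·[2/3·y_n + 1/3·y_{n+1}] ⇒ (1 − 1/3z)y_{n+1} = (1 + 2/3z)y_n
  so R(z) = (1 + 2/3z)/(1 − 1/3z).

Solve |R(x)|<1 on ℝ⁻.
x=-1.28: |R|=0.1028
R=−1: 1+2/3x = −1+1/3x ⇒ -1/3x=2 ⇒ x=2/(-1/3)=-6.0000
Confirm numerically:
  x=-4.053: |R|=0.72395 <1
  x=-3.642: |R|=0.64499 <1
  x=-3.016: |R|=0.50399 <1
  x=-6.361: |R|=1.03856 >1
  x=-6.259: |R|=1.02797 >1
So |R|<1 on (-6.0000, 0).

(-6.0000,0); λ=-9 ⇒ h* = (6)/9 = 0.6667.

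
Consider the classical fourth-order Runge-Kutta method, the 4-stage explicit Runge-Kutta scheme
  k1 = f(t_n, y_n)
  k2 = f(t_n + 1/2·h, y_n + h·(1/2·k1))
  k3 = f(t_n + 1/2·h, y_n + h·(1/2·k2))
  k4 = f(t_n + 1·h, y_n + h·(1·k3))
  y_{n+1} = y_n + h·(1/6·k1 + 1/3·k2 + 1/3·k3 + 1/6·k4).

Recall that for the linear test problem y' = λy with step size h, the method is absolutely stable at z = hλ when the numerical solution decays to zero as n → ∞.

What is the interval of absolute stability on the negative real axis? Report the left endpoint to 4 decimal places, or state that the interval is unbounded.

Test eqn y'=λy, z=hλ:
  order 4, 4-stage ⇒ R(z)=1+z+z^2/2+z^3/6+z^4/24
  (e.g. R(-1.71)=0.27495, |R|=0.27495)

Boundary: |R(x)|=1, x<0.
x=-1.71: |R|=0.2749
|R(-3.02)|=1.4155 |R(-2.77)|=0.9772 |R(-0.96)|=0.3887
Bisect:
  x_lo=-3.4448 |R|=2.5428  x_hi=-0.0891 |R|=0.9148
  mid=-1.76694 |R|=0.28082 →hi
  mid=-2.60586 |R|=0.76150 →hi
  mid=-3.02533 |R|=1.42646 →lo
  mid=-2.81560 |R|=1.04666 →lo
  mid=-2.71073 |R|=0.89328 →hi
  mid=-2.76316 |R|=0.96714 →hi
  mid=-2.78938 |R|=1.00618 →lo
  mid=-2.77627 |R|=0.98648 →hi
  ...
  [-2.78549,-2.78528] ⇒ x*=-2.7853
Interval (-2.7853, 0).

(-2.7853, 0).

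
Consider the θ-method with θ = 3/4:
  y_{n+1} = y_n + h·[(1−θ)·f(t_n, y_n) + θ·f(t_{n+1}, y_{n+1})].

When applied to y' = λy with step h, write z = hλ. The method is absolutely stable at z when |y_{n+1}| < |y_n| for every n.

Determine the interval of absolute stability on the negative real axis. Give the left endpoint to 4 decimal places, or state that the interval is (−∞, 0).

interval (−∞, 0).

With y'=λy (z=hλ):
  y_{n+1} = y_n + z·[1/4·y_n + 3/4·y_{n+1}] ⇒ (1 − 3/4z)y_{n+1} = (1 + 1/4z)y_n
  ⇒ R(z) = (1 + 1/4z)/(1 − 3/4z).

Need |R(x)|<1, x<0.
x=-0.98: |R|=0.4352
x=-2: |R|=0.2000
x=-10: |R|=0.1765
x=-100: |R|=0.3158
θ=3/4≥1/2 ⇒ |1+1/4x|<|1−3/4x| ∀x<0 ⇒ interval (−∞,0).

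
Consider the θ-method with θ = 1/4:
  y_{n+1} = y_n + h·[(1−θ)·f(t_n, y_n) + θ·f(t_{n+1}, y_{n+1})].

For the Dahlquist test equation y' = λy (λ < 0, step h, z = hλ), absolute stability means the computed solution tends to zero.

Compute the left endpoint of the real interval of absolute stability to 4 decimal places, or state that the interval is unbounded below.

left endpoint -4.0000.

Test eqn y'=λy, z=hλ:
  y_{n+1} = y_n + z·[3/4·y_n + 1/4·y_{n+1}] ⇒ (1 − 1/4z)y_{n+1} = (1 + 3/4z)y_n
  so R(z) = (1 + 3/4z)/(1 − 1/4z).

Need |R(x)|<1, x<0.
x=-0.64: |R|=0.4483
R=−1: 1+3/4x = −1+1/4x ⇒ -1/2x=2 ⇒ x=2/(-1/2)=-4.0000
Confirm numerically:
  x=-3.602: |R|=0.89529 <1
  x=-3.469: |R|=0.85781 <1
  x=-3.026: |R|=0.72274 <1
  x=-1.801: |R|=0.24185 <1
  x=-4.546: |R|=1.12778 >1
  x=-4.258: |R|=1.06248 >1
  x=-4.078: |R|=1.01931 >1
Interval (-4.0000, 0).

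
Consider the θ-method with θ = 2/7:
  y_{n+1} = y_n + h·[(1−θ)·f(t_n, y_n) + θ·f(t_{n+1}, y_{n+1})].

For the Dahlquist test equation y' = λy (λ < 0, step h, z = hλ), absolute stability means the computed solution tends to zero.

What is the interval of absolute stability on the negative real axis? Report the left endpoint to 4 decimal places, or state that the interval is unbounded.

Set f=λy, z=hλ:
  y_{n+1} = y_n + z·[5/7·y_n + 2/7·y_{n+1}] ⇒ (1 − 2/7z)y_{n+1} = (1 + 5/7z)y_n
  so R(z) = (1 + 5/7z)/(1 − 2/7z).

Find x<0 with |R(x)|<1.
x=-1.12: |R|=0.1515
R=−1: 1+5/7x = −1+2/7x ⇒ -3/7x=2 ⇒ x=2/(-3/7)=-4.6667
Confirm numerically:
  x=-4.574: |R|=0.98278 <1
  x=-3.599: |R|=0.77440 <1
  x=-2.200: |R|=0.35088 <1
  x=-2.017: |R|=0.27959 <1
  x=-5.030: |R|=1.06389 >1
  x=-4.696: |R|=1.00537 >1
Interval (-4.6667, 0).

z∈(-4.6667,0).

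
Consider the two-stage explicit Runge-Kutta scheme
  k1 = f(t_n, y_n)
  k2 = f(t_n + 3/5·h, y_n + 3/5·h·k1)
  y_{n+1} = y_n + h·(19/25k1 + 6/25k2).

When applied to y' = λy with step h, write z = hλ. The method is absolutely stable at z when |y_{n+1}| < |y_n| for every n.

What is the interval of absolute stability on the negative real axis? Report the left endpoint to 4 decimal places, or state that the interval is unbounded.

Set f=λy, z=hλ:
  k1=λy_n ⇒ h·k1=z·y_n;  k2=λ(1+3/5z)y_n ⇒ h·k2=z(1+3/5z)y_n
  y_{n+1}/y_n = 1 + 19/25z + 6/25z(1+3/5z) = 1 + z + 18/125z²
  R(z) = 1 + z + 18/125z².

Find x<0 with |R(x)|<1.
x=-0.66: |R|=0.4027
R=1: x+18/125x²=0 ⇒ x=−125/18=-6.9444; min R=1−1/(4·18/125)=-0.7361>−1
Confirm numerically:
  x=-5.688: |R|=0.02912 <1
  x=-3.693: |R|=0.72909 <1
  x=-3.297: |R|=0.73169 <1
  x=-7.350: |R|=1.42924 >1
  x=-7.168: |R|=1.23075 >1
  x=-7.106: |R|=1.16531 >1
Interval (-6.9444, 0).

z∈(-6.9444,0).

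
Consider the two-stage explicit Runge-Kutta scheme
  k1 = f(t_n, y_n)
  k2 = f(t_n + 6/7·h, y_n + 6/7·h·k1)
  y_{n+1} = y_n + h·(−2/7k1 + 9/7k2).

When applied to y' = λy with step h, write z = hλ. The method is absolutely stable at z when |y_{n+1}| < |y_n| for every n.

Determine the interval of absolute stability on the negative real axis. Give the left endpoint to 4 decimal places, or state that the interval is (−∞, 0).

With y'=λy (z=hλ):
  k1=λy_n ⇒ h·k1=z·y_n;  k2=λ(1+6/7z)y_n ⇒ h·k2=z(1+6/7z)y_n
  y_{n+1}/y_n = 1 − 2/7z + 9/7z(1+6/7z) = 1 + z + 54/49z²
  so R(z) = 1 + z + 54/49z².

Find x<0 with |R(x)|<1.
x=-1.33: |R|=1.6194
R=1: x+54/49x²=0 ⇒ x=−49/54=-0.9074; min R=1−1/(4·54/49)=0.7731>−1
Confirm numerically:
  x=-0.778: |R|=0.88905 <1
  x=-0.517: |R|=0.77756 <1
  x=-0.469: |R|=0.77341 <1
  x=-0.401: |R|=0.77621 <1
  x=-1.483: |R|=1.94071 >1
  x=-1.251: |R|=1.47369 >1
So |R|<1 on (-0.9074, 0).

z∈(-0.9074,0).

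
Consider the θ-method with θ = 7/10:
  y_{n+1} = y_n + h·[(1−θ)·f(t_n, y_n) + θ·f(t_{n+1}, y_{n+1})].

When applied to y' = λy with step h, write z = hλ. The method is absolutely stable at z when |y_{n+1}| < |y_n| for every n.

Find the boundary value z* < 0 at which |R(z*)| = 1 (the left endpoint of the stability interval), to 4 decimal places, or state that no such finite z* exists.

On y'=λy, z=hλ:
  y_{n+1} = y_n + z·[3/10·y_n + 7/10·y_{n+1}] ⇒ (1 − 7/10z)y_{n+1} = (1 + 3/10z)y_n
  Hence R(z) = (1 + 3/10z)/(1 − 7/10z).

Solve |R(x)|<1 on ℝ⁻.
x=-1.75: |R|=0.2135
x=-2: |R|=0.1667
x=-10: |R|=0.2500
x=-100: |R|=0.4085
θ=7/10≥1/2 ⇒ |1+3/10x|<|1−7/10x| ∀x<0 ⇒ unbounded interval.

interval (−∞, 0).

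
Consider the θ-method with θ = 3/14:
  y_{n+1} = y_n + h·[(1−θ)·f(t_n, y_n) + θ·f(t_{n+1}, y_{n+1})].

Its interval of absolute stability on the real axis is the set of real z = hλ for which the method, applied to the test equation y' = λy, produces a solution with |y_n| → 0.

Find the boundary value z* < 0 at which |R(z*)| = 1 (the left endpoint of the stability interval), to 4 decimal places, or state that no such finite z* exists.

Test eqn y'=λy, z=hλ:
  y_{n+1} = y_n + z·[11/14·y_n + 3/14·y_{n+1}] ⇒ (1 − 3/14z)y_{n+1} = (1 + 11/14z)y_n
  so R(z) = (1 + 11/14z)/(1 − 3/14z).

Solve |R(x)|<1 on ℝ⁻.
x=-0.88: |R|=0.2596
R=−1: 1+11/14x = −1+3/14x ⇒ -4/7x=2 ⇒ x=2/(-4/7)=-3.5000
Confirm numerically:
  x=-3.338: |R|=0.94603 <1
  x=-2.582: |R|=0.66228 <1
  x=-2.538: |R|=0.64393 <1
  x=-1.832: |R|=0.31555 <1
  x=-4.017: |R|=1.15877 >1
  x=-3.773: |R|=1.08626 >1
  x=-3.746: |R|=1.07798 >1
Interval (-3.5000, 0).

z* = -3.5000.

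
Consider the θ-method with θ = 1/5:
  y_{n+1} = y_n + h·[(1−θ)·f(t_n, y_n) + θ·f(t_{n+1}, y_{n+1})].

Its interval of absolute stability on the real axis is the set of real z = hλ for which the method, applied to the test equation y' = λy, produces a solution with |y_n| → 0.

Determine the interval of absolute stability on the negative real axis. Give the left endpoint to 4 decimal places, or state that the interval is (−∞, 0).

Set f=λy, z=hλ:
  y_{n+1} = y_n + z·[4/5·y_n + 1/5·y_{n+1}] ⇒ (1 − 1/5z)y_{n+1} = (1 + 4/5z)y_n
  Hence R(z) = (1 + 4/5z)/(1 − 1/5z).

Need |R(x)|<1, x<0.
x=-0.32: |R|=0.6992
R=−1: 1+4/5x = −1+1/5x ⇒ -3/5x=2 ⇒ x=2/(-3/5)=-3.3333
Confirm numerically:
  x=-2.556: |R|=0.69137 <1
  x=-2.297: |R|=0.57393 <1
  x=-1.345: |R|=0.05989 <1
  x=-3.895: |R|=1.18943 >1
  x=-3.680: |R|=1.11982 >1
  x=-3.598: |R|=1.09235 >1
Interval (-3.3333, 0).

(-3.3333, 0).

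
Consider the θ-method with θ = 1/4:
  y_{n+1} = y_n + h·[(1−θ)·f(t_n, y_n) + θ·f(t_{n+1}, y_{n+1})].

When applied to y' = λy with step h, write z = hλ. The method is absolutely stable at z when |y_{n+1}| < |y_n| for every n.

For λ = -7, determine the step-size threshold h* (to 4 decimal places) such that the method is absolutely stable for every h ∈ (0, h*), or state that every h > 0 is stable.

(-4.0000,0); λ=-7 ⇒ h* = (4)/7 = 0.5714.

Test eqn y'=λy, z=hλ:
  y_{n+1} = y_n + z·[3/4·y_n + 1/4·y_{n+1}] ⇒ (1 − 1/4z)y_{n+1} = (1 + 3/4z)y_n
  R(z) = (1 + 3/4z)/(1 − 1/4z).

Solve |R(x)|<1 on ℝ⁻.
x=-1.5: |R|=0.0909
R=−1: 1+3/4x = −1+1/4x ⇒ -1/2x=2 ⇒ x=2/(-1/2)=-4.0000
Confirm numerically:
  x=-3.863: |R|=0.96515 <1
  x=-3.175: |R|=0.77003 <1
  x=-3.067: |R|=0.73596 <1
  x=-1.696: |R|=0.19101 <1
  x=-4.599: |R|=1.13932 >1
  x=-4.574: |R|=1.13389 >1
  x=-4.492: |R|=1.11587 >1
Interval (-4.0000, 0).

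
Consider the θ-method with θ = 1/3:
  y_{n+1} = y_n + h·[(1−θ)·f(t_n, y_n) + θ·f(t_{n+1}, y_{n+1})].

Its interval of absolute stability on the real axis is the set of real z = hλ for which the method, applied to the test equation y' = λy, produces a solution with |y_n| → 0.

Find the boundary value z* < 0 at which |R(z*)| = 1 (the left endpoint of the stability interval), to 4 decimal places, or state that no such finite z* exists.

z* = -6.0000.

On y'=λy, z=hλ:
  y_{n+1} = y_n + z·[2/3·y_n + 1/3·y_{n+1}] ⇒ (1 − 1/3z)y_{n+1} = (1 + 2/3z)y_n
  Hence R(z) = (1 + 2/3z)/(1 − 1/3z).

Solve |R(x)|<1 on ℝ⁻.
x=-1.61: |R|=0.0477
R=−1: 1+2/3x = −1+1/3x ⇒ -1/3x=2 ⇒ x=2/(-1/3)=-6.0000
Confirm numerically:
  x=-4.021: |R|=0.71813 <1
  x=-3.548: |R|=0.62553 <1
  x=-2.984: |R|=0.49599 <1
  x=-2.923: |R|=0.48050 <1
  x=-6.320: |R|=1.03433 >1
  x=-6.041: |R|=1.00453 >1
Interval (-6.0000, 0).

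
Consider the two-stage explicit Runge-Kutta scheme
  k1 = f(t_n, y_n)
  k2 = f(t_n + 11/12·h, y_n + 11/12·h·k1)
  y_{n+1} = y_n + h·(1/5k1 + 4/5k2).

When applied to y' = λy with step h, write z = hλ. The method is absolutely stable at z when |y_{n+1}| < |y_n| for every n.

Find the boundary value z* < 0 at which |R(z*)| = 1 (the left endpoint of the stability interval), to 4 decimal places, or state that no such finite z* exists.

z* = -1.3636.

Set f=λy, z=hλ:
  k1=λy_n ⇒ h·k1=z·y_n;  k2=λ(1+11/12z)y_n ⇒ h·k2=z(1+11/12z)y_n
  y_{n+1}/y_n = 1 + 1/5z + 4/5z(1+11/12z) = 1 + z + 11/15z²
  Hence R(z) = 1 + z + 11/15z².

Solve |R(x)|<1 on ℝ⁻.
x=-1.42: |R|=1.0587
R=1: x+11/15x²=0 ⇒ x=−15/11=-1.3636; min R=1−1/(4·11/15)=0.6591>−1
Confirm numerically:
  x=-1.107: |R|=0.79166 <1
  x=-1.054: |R|=0.76067 <1
  x=-1.012: |R|=0.73904 <1
  x=-1.763: |R|=1.51632 >1
  x=-1.444: |R|=1.08510 >1
Stable set (-1.3636, 0).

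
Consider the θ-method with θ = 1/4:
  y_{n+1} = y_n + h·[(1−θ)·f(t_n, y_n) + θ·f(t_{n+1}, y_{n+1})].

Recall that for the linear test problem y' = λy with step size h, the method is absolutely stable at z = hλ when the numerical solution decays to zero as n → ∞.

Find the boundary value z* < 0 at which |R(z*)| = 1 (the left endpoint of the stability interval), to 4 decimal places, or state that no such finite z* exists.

With y'=λy (z=hλ):
  y_{n+1} = y_n + z·[3/4·y_n + 1/4·y_{n+1}] ⇒ (1 − 1/4z)y_{n+1} = (1 + 3/4z)y_n
  Hence R(z) = (1 + 3/4z)/(1 − 1/4z).

Boundary: |R(x)|=1, x<0.
x=-0.49: |R|=0.5635
R=−1: 1+3/4x = −1+1/4x ⇒ -1/2x=2 ⇒ x=2/(-1/2)=-4.0000
Confirm numerically:
  x=-2.770: |R|=0.63663 <1
  x=-2.249: |R|=0.43959 <1
  x=-2.168: |R|=0.40597 <1
  x=-4.430: |R|=1.10202 >1
  x=-4.342: |R|=1.08199 >1
  x=-4.110: |R|=1.02713 >1
Interval (-4.0000, 0).

left endpoint -4.0000.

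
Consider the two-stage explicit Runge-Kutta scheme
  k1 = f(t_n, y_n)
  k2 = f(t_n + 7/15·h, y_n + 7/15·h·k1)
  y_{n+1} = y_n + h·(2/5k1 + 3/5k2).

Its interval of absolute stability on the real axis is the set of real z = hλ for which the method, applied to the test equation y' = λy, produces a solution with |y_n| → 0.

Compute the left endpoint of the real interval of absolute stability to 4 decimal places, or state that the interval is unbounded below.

Set f=λy, z=hλ:
  k1=λy_n ⇒ h·k1=z·y_n;  k2=λ(1+7/15z)y_n ⇒ h·k2=z(1+7/15z)y_n
  y_{n+1}/y_n = 1 + 2/5z + 3/5z(1+7/15z) = 1 + z + 7/25z²
  Hence R(z) = 1 + z + 7/25z².

Solve |R(x)|<1 on ℝ⁻.
x=-0.83: |R|=0.3629
R=1: x+7/25x²=0 ⇒ x=−25/7=-3.5714; min R=1−1/(4·7/25)=0.1071>−1
Confirm numerically:
  x=-3.426: |R|=0.86049 <1
  x=-2.808: |R|=0.39976 <1
  x=-1.764: |R|=0.10727 <1
  x=-4.163: |R|=1.68956 >1
  x=-4.099: |R|=1.60550 >1
  x=-3.823: |R|=1.26929 >1
Interval (-3.5714, 0).

left endpoint -3.5714.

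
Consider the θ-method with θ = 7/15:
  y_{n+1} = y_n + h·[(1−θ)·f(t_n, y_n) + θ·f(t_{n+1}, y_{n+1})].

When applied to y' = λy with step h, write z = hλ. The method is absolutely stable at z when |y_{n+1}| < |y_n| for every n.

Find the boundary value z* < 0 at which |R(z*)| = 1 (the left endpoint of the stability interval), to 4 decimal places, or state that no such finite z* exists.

On y'=λy, z=hλ:
  y_{n+1} = y_n + z·[8/15·y_n + 7/15·y_{n+1}] ⇒ (1 − 7/15z)y_{n+1} = (1 + 8/15z)y_n
  so R(z) = (1 + 8/15z)/(1 − 7/15z).

Boundary: |R(x)|=1, x<0.
x=-1.71: |R|=0.0489
R=−1: 1+8/15x = −1+7/15x ⇒ -1/15x=2 ⇒ x=2/(-1/15)=-30.0000
Confirm numerically:
  x=-18.822: |R|=0.92383 <1
  x=-16.507: |R|=0.89664 <1
  x=-14.280: |R|=0.86326 <1
  x=-12.116: |R|=0.82082 <1
  x=-30.293: |R|=1.00129 >1
  x=-30.230: |R|=1.00101 >1
So |R|<1 on (-30.0000, 0).

z* = -30.0000.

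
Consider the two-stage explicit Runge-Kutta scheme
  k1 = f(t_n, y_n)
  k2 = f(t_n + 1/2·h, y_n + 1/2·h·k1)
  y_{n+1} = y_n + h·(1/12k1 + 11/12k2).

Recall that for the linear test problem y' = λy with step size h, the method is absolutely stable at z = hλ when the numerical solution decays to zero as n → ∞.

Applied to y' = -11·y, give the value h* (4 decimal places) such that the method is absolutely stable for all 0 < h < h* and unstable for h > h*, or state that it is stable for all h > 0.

Test eqn y'=λy, z=hλ:
  k1=λy_n ⇒ h·k1=z·y_n;  k2=λ(1+1/2z)y_n ⇒ h·k2=z(1+1/2z)y_n
  y_{n+1}/y_n = 1 + 1/12z + 11/12z(1+1/2z) = 1 + z + 11/24z²
  Hence R(z) = 1 + z + 11/24z².

Boundary: |R(x)|=1, x<0.
x=-0.95: |R|=0.4636
R=1: x+11/24x²=0 ⇒ x=−24/11=-2.1818; min R=1−1/(4·11/24)=0.4545>−1
Confirm numerically:
  x=-1.986: |R|=0.82176 <1
  x=-1.662: |R|=0.60403 <1
  x=-1.167: |R|=0.45720 <1
  x=-2.778: |R|=1.75909 >1
  x=-2.543: |R|=1.42097 >1
Interval (-2.1818, 0).

(-2.1818,0); λ=-11 ⇒ h* = (24/11)/11 = 0.1983.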